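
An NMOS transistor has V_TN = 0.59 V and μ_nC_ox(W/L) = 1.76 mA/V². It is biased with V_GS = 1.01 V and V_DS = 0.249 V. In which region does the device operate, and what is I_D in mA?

V_ov = V_GS − V_TN = 1.01 − 0.59 = 0.42 V.
Since V_DS = 0.249 V < V_ov = 0.42 V, the device is in the triode region.
I_D = k_n [V_ov · V_DS − ½ V_DS²] = 1.76 × [0.42 × 0.249 − 0.5 × 0.249²] = 0.129 mA.

Triode; I_D = 0.129 mA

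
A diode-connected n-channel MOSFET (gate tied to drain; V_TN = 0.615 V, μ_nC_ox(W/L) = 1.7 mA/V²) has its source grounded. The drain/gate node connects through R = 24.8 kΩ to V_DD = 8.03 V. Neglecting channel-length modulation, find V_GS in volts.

V_GS = 1.18 V

With gate tied to drain, V_GS = V_DS ≥ V_GS − V_TN, so the device is in saturation.
KCL at the drain: ½ k_n (V_GS − V_TN)² = (V_DD − V_GS)/R.
Let x = V_GS − 0.615. Then 21.1 x² + x − 7.415 = 0, giving x = 0.57 V (positive root), so V_GS = 1.18 V.
I_D = (V_DD − V_GS)/R = (8.03 − 1.18) / 24.8 = 0.276 mA.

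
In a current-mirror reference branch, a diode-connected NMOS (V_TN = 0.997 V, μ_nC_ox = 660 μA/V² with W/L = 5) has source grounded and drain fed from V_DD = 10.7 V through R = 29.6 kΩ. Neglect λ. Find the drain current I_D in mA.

I_D = 0.313 mA

With gate tied to drain, V_GS = V_DS ≥ V_GS − V_TN, so the device is in saturation.
k_n = μ_nC_ox · (W/L) = 3.3 mA/V².
KCL at the drain: ½ k_n (V_GS − V_TN)² = (V_DD − V_GS)/R.
Let x = V_GS − 0.997. Then 48.8 x² + x − 9.703 = 0, giving x = 0.436 V (positive root), so V_GS = 1.43 V.
I_D = (V_DD − V_GS)/R = (10.7 − 1.43) / 29.6 = 0.313 mA.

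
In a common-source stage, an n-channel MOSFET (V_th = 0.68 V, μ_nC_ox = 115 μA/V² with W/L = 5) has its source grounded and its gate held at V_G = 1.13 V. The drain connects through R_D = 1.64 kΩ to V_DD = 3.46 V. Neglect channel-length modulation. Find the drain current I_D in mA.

I_D = 0.0582 mA

V_GS = V_G = 1.13 V, so V_ov = 1.13 − 0.68 = 0.45 V.
k_n = μ_nC_ox · (W/L) = 0.575 mA/V².
Assume saturation: I_D = ½ k_n V_ov² = 0.5 × 0.575 × 0.45² = 0.0582 mA, giving V_DS = V_DD − I_D R_D = 3.46 − 0.0582 × 1.64 = 3.36 V.
V_DS = 3.36 V ≥ V_ov = 0.45 V, confirming saturation.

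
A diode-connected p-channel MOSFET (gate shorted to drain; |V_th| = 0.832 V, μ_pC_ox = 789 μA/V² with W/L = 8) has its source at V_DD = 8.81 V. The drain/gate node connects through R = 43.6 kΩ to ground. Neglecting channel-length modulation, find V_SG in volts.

With gate tied to drain, V_SG = V_SD ≥ V_SG − |V_th|, so the device is in saturation.
k_p = μ_pC_ox · (W/L) = 6.312 mA/V².
KCL at the drain: ½ k_p (V_SG − |V_th|)² = (V_DD − V_SG)/R.
Let x = V_SG − 0.832. Then 138 x² + x − 7.978 = 0, giving x = 0.237 V (positive root), so V_SG = 1.07 V.
I_D = (V_DD − V_SG)/R = (8.81 − 1.07) / 43.6 = 0.178 mA.

V_SG = 1.07 V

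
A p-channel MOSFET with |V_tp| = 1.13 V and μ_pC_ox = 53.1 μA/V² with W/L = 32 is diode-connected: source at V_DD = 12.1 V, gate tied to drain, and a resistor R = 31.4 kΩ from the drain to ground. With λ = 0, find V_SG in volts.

V_SG = 1.75 V

With gate tied to drain, V_SG = V_SD ≥ V_SG − |V_tp|, so the device is in saturation.
k_p = μ_pC_ox · (W/L) = 1.699 mA/V².
KCL at the drain: ½ k_p (V_SG − |V_tp|)² = (V_DD − V_SG)/R.
Let x = V_SG − 1.13. Then 26.7 x² + x − 10.97 = 0, giving x = 0.623 V (positive root), so V_SG = 1.75 V.
I_D = (V_DD − V_SG)/R = (12.1 − 1.75) / 31.4 = 0.33 mA.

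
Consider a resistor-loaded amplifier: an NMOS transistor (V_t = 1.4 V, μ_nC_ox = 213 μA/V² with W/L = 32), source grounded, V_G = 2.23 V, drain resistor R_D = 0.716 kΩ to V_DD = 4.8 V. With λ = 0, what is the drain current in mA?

V_GS = V_G = 2.23 V, so V_ov = 2.23 − 1.4 = 0.83 V.
k_n = μ_nC_ox · (W/L) = 6.816 mA/V².
Assume saturation: I_D = ½ k_n V_ov² = 0.5 × 6.816 × 0.83² = 2.35 mA, giving V_DS = V_DD − I_D R_D = 4.8 − 2.35 × 0.716 = 3.12 V.
V_DS = 3.12 V ≥ V_ov = 0.83 V, confirming saturation.

I_D = 2.35 mA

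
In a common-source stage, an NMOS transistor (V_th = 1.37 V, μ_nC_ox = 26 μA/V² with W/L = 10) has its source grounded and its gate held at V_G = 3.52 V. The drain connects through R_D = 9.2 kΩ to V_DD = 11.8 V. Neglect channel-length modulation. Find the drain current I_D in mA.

I_D = 0.601 mA

V_GS = V_G = 3.52 V, so V_ov = 3.52 − 1.37 = 2.15 V.
k_n = μ_nC_ox · (W/L) = 0.26 mA/V².
Assume saturation: I_D = ½ k_n V_ov² = 0.5 × 0.26 × 2.15² = 0.601 mA, giving V_DS = V_DD − I_D R_D = 11.8 − 0.601 × 9.2 = 6.27 V.
V_DS = 6.27 V ≥ V_ov = 2.15 V, confirming saturation.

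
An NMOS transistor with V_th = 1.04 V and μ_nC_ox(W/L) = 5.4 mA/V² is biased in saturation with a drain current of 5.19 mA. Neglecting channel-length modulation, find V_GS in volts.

V_GS = 2.43 V

In saturation I_D = ½ k_n (V_GS − V_th)², so V_GS − V_th = √(2 I_D / k_n) = √(2 × 5.19 / 5.4) = 1.39 V.
V_GS = 1.04 + 1.39 = 2.43 V.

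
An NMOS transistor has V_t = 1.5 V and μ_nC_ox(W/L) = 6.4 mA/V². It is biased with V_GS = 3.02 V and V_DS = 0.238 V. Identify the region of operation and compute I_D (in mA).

Triode; I_D = 2.13 mA

V_ov = V_GS − V_t = 3.02 − 1.5 = 1.52 V.
Since V_DS = 0.238 V < V_ov = 1.52 V, the device is in the triode region.
I_D = k_n [V_ov · V_DS − ½ V_DS²] = 6.4 × [1.52 × 0.238 − 0.5 × 0.238²] = 2.13 mA.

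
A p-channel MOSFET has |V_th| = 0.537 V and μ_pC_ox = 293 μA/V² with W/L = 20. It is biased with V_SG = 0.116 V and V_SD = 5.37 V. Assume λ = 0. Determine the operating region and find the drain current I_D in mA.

Cutoff; I_D = 0 mA

V_SG = 0.116 V < |V_th| = 0.537 V, so the transistor is in cutoff.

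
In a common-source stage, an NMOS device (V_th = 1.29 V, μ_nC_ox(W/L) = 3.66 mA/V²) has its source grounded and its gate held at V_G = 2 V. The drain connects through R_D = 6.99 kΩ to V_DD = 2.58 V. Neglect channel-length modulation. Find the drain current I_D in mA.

V_GS = V_G = 2 V, so V_ov = 2 − 1.29 = 0.71 V.
Assume saturation: I_D = ½ k_n V_ov² = 0.5 × 3.66 × 0.71² = 0.923 mA, giving V_DS = V_DD − I_D R_D = 2.58 − 0.923 × 6.99 = -3.87 V.
But -3.87 V < V_ov = 0.71 V, so the device is actually in triode.
In triode I_D = k_n[V_ov V_DS − ½ V_DS²] and I_D = (V_DD − V_DS)/R_D. Equating: 12.8 V_DS² − 19.16 V_DS + 2.58 = 0, giving V_DS = 0.15 V (the root below V_ov).
I_D = (2.58 − 0.15) / 6.99 = 0.348 mA.

I_D = 0.348 mA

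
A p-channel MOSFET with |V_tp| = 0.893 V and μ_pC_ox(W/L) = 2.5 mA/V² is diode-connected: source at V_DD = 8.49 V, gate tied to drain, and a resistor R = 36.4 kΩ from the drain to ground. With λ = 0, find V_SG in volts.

V_SG = 1.29 V

With gate tied to drain, V_SG = V_SD ≥ V_SG − |V_tp|, so the device is in saturation.
KCL at the drain: ½ k_p (V_SG − |V_tp|)² = (V_DD − V_SG)/R.
Let x = V_SG − 0.893. Then 45.5 x² + x − 7.597 = 0, giving x = 0.398 V (positive root), so V_SG = 1.29 V.
I_D = (V_DD − V_SG)/R = (8.49 − 1.29) / 36.4 = 0.198 mA.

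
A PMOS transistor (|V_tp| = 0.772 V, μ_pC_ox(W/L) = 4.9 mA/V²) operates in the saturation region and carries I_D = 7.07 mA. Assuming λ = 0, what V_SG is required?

In saturation I_D = ½ k_p (V_SG − |V_tp|)², so V_SG − |V_tp| = √(2 I_D / k_p) = √(2 × 7.07 / 4.9) = 1.7 V.
V_SG = 0.772 + 1.7 = 2.47 V.

V_SG = 2.47 V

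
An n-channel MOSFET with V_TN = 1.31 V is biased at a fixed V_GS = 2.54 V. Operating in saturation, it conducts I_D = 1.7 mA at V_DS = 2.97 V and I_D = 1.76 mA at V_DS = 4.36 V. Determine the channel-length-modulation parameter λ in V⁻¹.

λ = 0.0275 V⁻¹

With V_GS fixed, I_D ∝ (1 + λ V_DS) in saturation, so I_D2/I_D1 = (1 + λ V_DS2)/(1 + λ V_DS1).
1.76/1.7 = 1.035 = (1 + 4.36 λ)/(1 + 2.97 λ).
Solving: λ (I_D1 V_DS2 − I_D2 V_DS1) = I_D2 − I_D1, so λ = (1.76 − 1.7) / (1.7 × 4.36 − 1.76 × 2.97) = 0.06 / 2.18 = 0.0275 V⁻¹.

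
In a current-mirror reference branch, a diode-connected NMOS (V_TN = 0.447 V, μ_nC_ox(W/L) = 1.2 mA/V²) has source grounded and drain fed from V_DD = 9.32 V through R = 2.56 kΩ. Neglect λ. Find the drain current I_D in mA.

I_D = 2.65 mA

With gate tied to drain, V_GS = V_DS ≥ V_GS − V_TN, so the device is in saturation.
KCL at the drain: ½ k_n (V_GS − V_TN)² = (V_DD − V_GS)/R.
Let x = V_GS − 0.447. Then 1.54 x² + x − 8.873 = 0, giving x = 2.1 V (positive root), so V_GS = 2.55 V.
I_D = (V_DD − V_GS)/R = (9.32 − 2.55) / 2.56 = 2.65 mA.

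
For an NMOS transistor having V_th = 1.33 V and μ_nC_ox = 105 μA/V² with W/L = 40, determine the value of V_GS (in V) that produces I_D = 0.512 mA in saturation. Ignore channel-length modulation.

V_GS = 1.82 V

k_n = μ_nC_ox · (W/L) = 4.2 mA/V².
In saturation I_D = ½ k_n (V_GS − V_th)², so V_GS − V_th = √(2 I_D / k_n) = √(2 × 0.512 / 4.2) = 0.494 V.
V_GS = 1.33 + 0.494 = 1.82 V.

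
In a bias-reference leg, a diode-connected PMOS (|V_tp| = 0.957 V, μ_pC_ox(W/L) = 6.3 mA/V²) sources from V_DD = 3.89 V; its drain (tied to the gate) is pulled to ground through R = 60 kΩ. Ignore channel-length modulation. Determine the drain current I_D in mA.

I_D = 0.0469 mA

With gate tied to drain, V_SG = V_SD ≥ V_SG − |V_tp|, so the device is in saturation.
KCL at the drain: ½ k_p (V_SG − |V_tp|)² = (V_DD − V_SG)/R.
Let x = V_SG − 0.957. Then 189 x² + x − 2.933 = 0, giving x = 0.122 V (positive root), so V_SG = 1.08 V.
I_D = (V_DD − V_SG)/R = (3.89 − 1.08) / 60 = 0.0469 mA.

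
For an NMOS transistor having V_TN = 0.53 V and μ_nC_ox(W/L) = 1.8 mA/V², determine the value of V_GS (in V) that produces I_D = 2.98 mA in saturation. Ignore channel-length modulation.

V_GS = 2.35 V

In saturation I_D = ½ k_n (V_GS − V_TN)², so V_GS − V_TN = √(2 I_D / k_n) = √(2 × 2.98 / 1.8) = 1.82 V.
V_GS = 0.53 + 1.82 = 2.35 V.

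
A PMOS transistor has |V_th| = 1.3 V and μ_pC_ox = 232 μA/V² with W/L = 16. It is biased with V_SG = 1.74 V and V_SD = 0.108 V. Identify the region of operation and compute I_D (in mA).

Triode; I_D = 0.155 mA

k_p = μ_pC_ox · (W/L) = 3.712 mA/V².
V_ov = V_SG − |V_th| = 1.74 − 1.3 = 0.44 V.
Since V_SD = 0.108 V < V_ov = 0.44 V, the device is in the triode region.
I_D = k_p [V_ov · V_SD − ½ V_SD²] = 3.712 × [0.44 × 0.108 − 0.5 × 0.108²] = 0.155 mA.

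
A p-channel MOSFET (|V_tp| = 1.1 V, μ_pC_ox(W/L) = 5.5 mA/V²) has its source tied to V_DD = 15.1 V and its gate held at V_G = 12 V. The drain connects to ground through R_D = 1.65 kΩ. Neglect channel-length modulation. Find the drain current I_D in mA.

V_SG = V_DD − V_G = 15.1 − 12 = 3.1 V, so V_ov = 3.1 − 1.1 = 2 V.
Assume saturation: I_D = ½ k_p V_ov² = 0.5 × 5.5 × 2² = 11 mA, giving V_SD = V_DD − I_D R_D = 15.1 − 11 × 1.65 = -3.05 V.
But -3.05 V < V_ov = 2 V, so the device is actually in triode.
In triode I_D = k_p[V_ov V_SD − ½ V_SD²] and I_D = (V_DD − V_SD)/R_D. Equating: 4.54 V_SD² − 19.15 V_SD + 15.1 = 0, giving V_SD = 1.05 V (the root below V_ov).
I_D = (15.1 − 1.05) / 1.65 = 8.52 mA.

I_D = 8.52 mA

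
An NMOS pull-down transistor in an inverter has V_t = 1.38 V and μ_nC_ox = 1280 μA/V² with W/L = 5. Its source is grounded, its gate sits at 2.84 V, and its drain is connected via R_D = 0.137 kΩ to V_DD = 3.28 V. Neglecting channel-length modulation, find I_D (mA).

V_GS = V_G = 2.84 V, so V_ov = 2.84 − 1.38 = 1.46 V.
k_n = μ_nC_ox · (W/L) = 6.4 mA/V².
Assume saturation: I_D = ½ k_n V_ov² = 0.5 × 6.4 × 1.46² = 6.82 mA, giving V_DS = V_DD − I_D R_D = 3.28 − 6.82 × 0.137 = 2.35 V.
V_DS = 2.35 V ≥ V_ov = 1.46 V, confirming saturation.

I_D = 6.82 mA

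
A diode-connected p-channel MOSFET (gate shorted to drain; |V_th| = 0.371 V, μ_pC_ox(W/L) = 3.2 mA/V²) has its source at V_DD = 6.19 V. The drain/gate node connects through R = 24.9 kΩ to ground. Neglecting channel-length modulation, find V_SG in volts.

V_SG = 0.741 V

With gate tied to drain, V_SG = V_SD ≥ V_SG − |V_th|, so the device is in saturation.
KCL at the drain: ½ k_p (V_SG − |V_th|)² = (V_DD − V_SG)/R.
Let x = V_SG − 0.371. Then 39.8 x² + x − 5.819 = 0, giving x = 0.37 V (positive root), so V_SG = 0.741 V.
I_D = (V_DD − V_SG)/R = (6.19 − 0.741) / 24.9 = 0.219 mA.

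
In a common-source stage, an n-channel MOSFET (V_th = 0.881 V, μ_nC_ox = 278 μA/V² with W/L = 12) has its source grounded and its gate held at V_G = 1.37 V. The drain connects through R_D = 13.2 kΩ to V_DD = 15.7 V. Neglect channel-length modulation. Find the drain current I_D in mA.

V_GS = V_G = 1.37 V, so V_ov = 1.37 − 0.881 = 0.489 V.
k_n = μ_nC_ox · (W/L) = 3.336 mA/V².
Assume saturation: I_D = ½ k_n V_ov² = 0.5 × 3.336 × 0.489² = 0.399 mA, giving V_DS = V_DD − I_D R_D = 15.7 − 0.399 × 13.2 = 10.4 V.
V_DS = 10.4 V ≥ V_ov = 0.489 V, confirming saturation.

I_D = 0.399 mA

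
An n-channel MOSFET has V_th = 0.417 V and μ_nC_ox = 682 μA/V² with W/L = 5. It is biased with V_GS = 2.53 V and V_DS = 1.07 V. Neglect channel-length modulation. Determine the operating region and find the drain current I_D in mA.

k_n = μ_nC_ox · (W/L) = 3.41 mA/V².
V_ov = V_GS − V_th = 2.53 − 0.417 = 2.11 V.
Since V_DS = 1.07 V < V_ov = 2.11 V, the device is in the triode region.
I_D = k_n [V_ov · V_DS − ½ V_DS²] = 3.41 × [2.11 × 1.07 − 0.5 × 1.07²] = 5.76 mA.

Triode; I_D = 5.76 mA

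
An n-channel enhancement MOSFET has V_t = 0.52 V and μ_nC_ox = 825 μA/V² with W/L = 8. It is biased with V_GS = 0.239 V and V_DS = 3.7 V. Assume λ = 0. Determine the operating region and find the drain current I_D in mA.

V_GS = 0.239 V < V_t = 0.52 V, so the transistor is in cutoff.

Cutoff; I_D = 0 mA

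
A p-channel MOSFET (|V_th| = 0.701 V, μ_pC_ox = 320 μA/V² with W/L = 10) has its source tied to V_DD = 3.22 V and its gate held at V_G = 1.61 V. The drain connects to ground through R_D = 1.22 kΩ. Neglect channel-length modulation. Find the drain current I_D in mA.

V_SG = V_DD − V_G = 3.22 − 1.61 = 1.61 V, so V_ov = 1.61 − 0.701 = 0.909 V.
k_p = μ_pC_ox · (W/L) = 3.2 mA/V².
Assume saturation: I_D = ½ k_p V_ov² = 0.5 × 3.2 × 0.909² = 1.32 mA, giving V_SD = V_DD − I_D R_D = 3.22 − 1.32 × 1.22 = 1.61 V.
V_SD = 1.61 V ≥ V_ov = 0.909 V, confirming saturation.

I_D = 1.32 mA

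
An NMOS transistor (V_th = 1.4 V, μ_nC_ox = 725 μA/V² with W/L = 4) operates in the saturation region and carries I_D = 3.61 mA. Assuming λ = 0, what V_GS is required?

k_n = μ_nC_ox · (W/L) = 2.9 mA/V².
In saturation I_D = ½ k_n (V_GS − V_th)², so V_GS − V_th = √(2 I_D / k_n) = √(2 × 3.61 / 2.9) = 1.58 V.
V_GS = 1.4 + 1.58 = 2.98 V.

V_GS = 2.98 V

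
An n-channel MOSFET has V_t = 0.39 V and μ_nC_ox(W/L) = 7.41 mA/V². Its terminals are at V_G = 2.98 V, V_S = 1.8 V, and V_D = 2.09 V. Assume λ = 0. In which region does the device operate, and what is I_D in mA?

V_GS = V_G − V_S = 2.98 − 1.8 = 1.18 V; V_DS = V_D − V_S = 2.09 − 1.8 = 0.29 V.
V_ov = V_GS − V_t = 1.18 − 0.39 = 0.79 V.
Since V_DS = 0.29 V < V_ov = 0.79 V, the device is in the triode region.
I_D = k_n [V_ov · V_DS − ½ V_DS²] = 7.41 × [0.79 × 0.29 − 0.5 × 0.29²] = 1.39 mA.

Triode; I_D = 1.39 mA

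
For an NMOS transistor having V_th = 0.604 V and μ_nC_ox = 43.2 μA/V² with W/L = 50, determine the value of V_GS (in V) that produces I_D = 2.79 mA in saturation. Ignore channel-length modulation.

k_n = μ_nC_ox · (W/L) = 2.16 mA/V².
In saturation I_D = ½ k_n (V_GS − V_th)², so V_GS − V_th = √(2 I_D / k_n) = √(2 × 2.79 / 2.16) = 1.61 V.
V_GS = 0.604 + 1.61 = 2.21 V.

V_GS = 2.21 V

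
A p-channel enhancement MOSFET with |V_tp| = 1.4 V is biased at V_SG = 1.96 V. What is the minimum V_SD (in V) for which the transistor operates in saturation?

V_SD,sat = 0.560 V

The boundary between triode and saturation is V_SD = V_SG − |V_tp| = V_ov.
V_ov = 1.96 − 1.4 = 0.56 V.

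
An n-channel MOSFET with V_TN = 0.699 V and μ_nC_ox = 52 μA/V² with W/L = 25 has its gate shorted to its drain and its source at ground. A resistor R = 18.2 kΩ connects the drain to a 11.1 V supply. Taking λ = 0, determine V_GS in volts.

With gate tied to drain, V_GS = V_DS ≥ V_GS − V_TN, so the device is in saturation.
k_n = μ_nC_ox · (W/L) = 1.3 mA/V².
KCL at the drain: ½ k_n (V_GS − V_TN)² = (V_DD − V_GS)/R.
Let x = V_GS − 0.699. Then 11.8 x² + x − 10.4 = 0, giving x = 0.896 V (positive root), so V_GS = 1.6 V.
I_D = (V_DD − V_GS)/R = (11.1 − 1.6) / 18.2 = 0.522 mA.

V_GS = 1.60 V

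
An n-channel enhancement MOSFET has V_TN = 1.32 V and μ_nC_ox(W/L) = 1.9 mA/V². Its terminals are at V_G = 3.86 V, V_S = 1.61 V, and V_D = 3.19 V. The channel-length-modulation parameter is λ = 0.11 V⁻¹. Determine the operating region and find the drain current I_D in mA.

V_GS = V_G − V_S = 3.86 − 1.61 = 2.25 V; V_DS = V_D − V_S = 3.19 − 1.61 = 1.58 V.
V_ov = V_GS − V_TN = 2.25 − 1.32 = 0.93 V.
Since V_DS = 1.58 V ≥ V_ov = 0.93 V, the device is in saturation.
I_D = ½ k_n V_ov² (1 + λ V_DS) = 0.5 × 1.9 × 0.93² × (1 + 0.11 × 1.58) = 0.964 mA.

Saturation; I_D = 0.964 mA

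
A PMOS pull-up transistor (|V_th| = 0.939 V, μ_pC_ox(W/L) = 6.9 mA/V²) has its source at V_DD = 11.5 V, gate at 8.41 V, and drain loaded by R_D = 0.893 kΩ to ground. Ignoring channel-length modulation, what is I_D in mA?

I_D = 11.7 mA

V_SG = V_DD − V_G = 11.5 − 8.41 = 3.09 V, so V_ov = 3.09 − 0.939 = 2.15 V.
Assume saturation: I_D = ½ k_p V_ov² = 0.5 × 6.9 × 2.15² = 16 mA, giving V_SD = V_DD − I_D R_D = 11.5 − 16 × 0.893 = -2.75 V.
But -2.75 V < V_ov = 2.15 V, so the device is actually in triode.
In triode I_D = k_p[V_ov V_SD − ½ V_SD²] and I_D = (V_DD − V_SD)/R_D. Equating: 3.08 V_SD² − 14.25 V_SD + 11.5 = 0, giving V_SD = 1.04 V (the root below V_ov).
I_D = (11.5 − 1.04) / 0.893 = 11.7 mA.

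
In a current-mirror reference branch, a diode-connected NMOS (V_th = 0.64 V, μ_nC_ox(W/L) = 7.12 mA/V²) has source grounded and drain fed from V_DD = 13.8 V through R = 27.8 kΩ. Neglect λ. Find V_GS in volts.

V_GS = 1.00 V

With gate tied to drain, V_GS = V_DS ≥ V_GS − V_th, so the device is in saturation.
KCL at the drain: ½ k_n (V_GS − V_th)² = (V_DD − V_GS)/R.
Let x = V_GS − 0.64. Then 99 x² + x − 13.16 = 0, giving x = 0.36 V (positive root), so V_GS = 1 V.
I_D = (V_DD − V_GS)/R = (13.8 − 1) / 27.8 = 0.46 mA.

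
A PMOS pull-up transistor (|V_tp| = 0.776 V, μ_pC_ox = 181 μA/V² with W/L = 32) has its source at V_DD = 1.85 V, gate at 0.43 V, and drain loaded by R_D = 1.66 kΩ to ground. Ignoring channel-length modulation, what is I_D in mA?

V_SG = V_DD − V_G = 1.85 − 0.43 = 1.42 V, so V_ov = 1.42 − 0.776 = 0.644 V.
k_p = μ_pC_ox · (W/L) = 5.792 mA/V².
Assume saturation: I_D = ½ k_p V_ov² = 0.5 × 5.792 × 0.644² = 1.2 mA, giving V_SD = V_DD − I_D R_D = 1.85 − 1.2 × 1.66 = -0.144 V.
But -0.144 V < V_ov = 0.644 V, so the device is actually in triode.
In triode I_D = k_p[V_ov V_SD − ½ V_SD²] and I_D = (V_DD − V_SD)/R_D. Equating: 4.81 V_SD² − 7.192 V_SD + 1.85 = 0, giving V_SD = 0.33 V (the root below V_ov).
I_D = (1.85 − 0.33) / 1.66 = 0.916 mA.

I_D = 0.916 mA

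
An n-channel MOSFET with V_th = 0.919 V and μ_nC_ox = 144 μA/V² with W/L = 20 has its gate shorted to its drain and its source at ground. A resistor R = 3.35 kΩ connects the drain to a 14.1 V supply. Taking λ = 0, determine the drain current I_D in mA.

With gate tied to drain, V_GS = V_DS ≥ V_GS − V_th, so the device is in saturation.
k_n = μ_nC_ox · (W/L) = 2.88 mA/V².
KCL at the drain: ½ k_n (V_GS − V_th)² = (V_DD − V_GS)/R.
Let x = V_GS − 0.919. Then 4.82 x² + x − 13.18 = 0, giving x = 1.55 V (positive root), so V_GS = 2.47 V.
I_D = (V_DD − V_GS)/R = (14.1 − 2.47) / 3.35 = 3.47 mA.

I_D = 3.47 mA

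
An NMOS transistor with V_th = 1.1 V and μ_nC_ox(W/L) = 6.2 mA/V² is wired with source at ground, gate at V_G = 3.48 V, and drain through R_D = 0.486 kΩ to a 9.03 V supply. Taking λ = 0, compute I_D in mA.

I_D = 15.4 mA

V_GS = V_G = 3.48 V, so V_ov = 3.48 − 1.1 = 2.38 V.
Assume saturation: I_D = ½ k_n V_ov² = 0.5 × 6.2 × 2.38² = 17.6 mA, giving V_DS = V_DD − I_D R_D = 9.03 − 17.6 × 0.486 = 0.496 V.
But 0.496 V < V_ov = 2.38 V, so the device is actually in triode.
In triode I_D = k_n[V_ov V_DS − ½ V_DS²] and I_D = (V_DD − V_DS)/R_D. Equating: 1.51 V_DS² − 8.171 V_DS + 9.03 = 0, giving V_DS = 1.55 V (the root below V_ov).
I_D = (9.03 − 1.55) / 0.486 = 15.4 mA.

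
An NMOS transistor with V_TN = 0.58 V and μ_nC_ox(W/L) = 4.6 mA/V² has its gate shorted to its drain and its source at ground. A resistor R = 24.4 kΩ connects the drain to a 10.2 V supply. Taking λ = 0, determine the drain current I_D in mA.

With gate tied to drain, V_GS = V_DS ≥ V_GS − V_TN, so the device is in saturation.
KCL at the drain: ½ k_n (V_GS − V_TN)² = (V_DD − V_GS)/R.
Let x = V_GS − 0.58. Then 56.1 x² + x − 9.62 = 0, giving x = 0.405 V (positive root), so V_GS = 0.985 V.
I_D = (V_DD − V_GS)/R = (10.2 − 0.985) / 24.4 = 0.378 mA.

I_D = 0.378 mA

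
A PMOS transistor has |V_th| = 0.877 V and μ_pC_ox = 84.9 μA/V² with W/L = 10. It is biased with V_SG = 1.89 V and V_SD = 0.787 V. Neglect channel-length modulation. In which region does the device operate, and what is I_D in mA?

Triode; I_D = 0.414 mA

k_p = μ_pC_ox · (W/L) = 0.849 mA/V².
V_ov = V_SG − |V_th| = 1.89 − 0.877 = 1.01 V.
Since V_SD = 0.787 V < V_ov = 1.01 V, the device is in the triode region.
I_D = k_p [V_ov · V_SD − ½ V_SD²] = 0.849 × [1.01 × 0.787 − 0.5 × 0.787²] = 0.414 mA.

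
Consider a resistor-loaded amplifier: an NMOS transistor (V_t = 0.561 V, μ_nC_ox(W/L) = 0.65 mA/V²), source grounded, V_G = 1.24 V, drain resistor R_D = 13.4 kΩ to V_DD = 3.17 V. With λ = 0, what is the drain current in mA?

I_D = 0.150 mA

V_GS = V_G = 1.24 V, so V_ov = 1.24 − 0.561 = 0.679 V.
Assume saturation: I_D = ½ k_n V_ov² = 0.5 × 0.65 × 0.679² = 0.15 mA, giving V_DS = V_DD − I_D R_D = 3.17 − 0.15 × 13.4 = 1.16 V.
V_DS = 1.16 V ≥ V_ov = 0.679 V, confirming saturation.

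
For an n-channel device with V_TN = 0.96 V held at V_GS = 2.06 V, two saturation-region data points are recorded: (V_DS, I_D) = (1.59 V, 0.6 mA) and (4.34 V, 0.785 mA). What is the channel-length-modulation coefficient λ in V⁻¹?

λ = 0.136 V⁻¹

With V_GS fixed, I_D ∝ (1 + λ V_DS) in saturation, so I_D2/I_D1 = (1 + λ V_DS2)/(1 + λ V_DS1).
0.785/0.6 = 1.308 = (1 + 4.34 λ)/(1 + 1.59 λ).
Solving: λ (I_D1 V_DS2 − I_D2 V_DS1) = I_D2 − I_D1, so λ = (0.785 − 0.6) / (0.6 × 4.34 − 0.785 × 1.59) = 0.185 / 1.36 = 0.136 V⁻¹.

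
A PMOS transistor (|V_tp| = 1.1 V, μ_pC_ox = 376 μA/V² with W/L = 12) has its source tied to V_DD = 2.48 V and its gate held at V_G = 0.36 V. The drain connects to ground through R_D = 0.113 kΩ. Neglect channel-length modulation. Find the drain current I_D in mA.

V_SG = V_DD − V_G = 2.48 − 0.36 = 2.12 V, so V_ov = 2.12 − 1.1 = 1.02 V.
k_p = μ_pC_ox · (W/L) = 4.512 mA/V².
Assume saturation: I_D = ½ k_p V_ov² = 0.5 × 4.512 × 1.02² = 2.35 mA, giving V_SD = V_DD − I_D R_D = 2.48 − 2.35 × 0.113 = 2.21 V.
V_SD = 2.21 V ≥ V_ov = 1.02 V, confirming saturation.

I_D = 2.35 mA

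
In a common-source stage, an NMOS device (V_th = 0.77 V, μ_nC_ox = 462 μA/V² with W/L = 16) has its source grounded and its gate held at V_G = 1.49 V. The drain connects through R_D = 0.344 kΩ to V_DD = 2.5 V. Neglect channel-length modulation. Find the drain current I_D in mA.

I_D = 1.92 mA

V_GS = V_G = 1.49 V, so V_ov = 1.49 − 0.77 = 0.72 V.
k_n = μ_nC_ox · (W/L) = 7.392 mA/V².
Assume saturation: I_D = ½ k_n V_ov² = 0.5 × 7.392 × 0.72² = 1.92 mA, giving V_DS = V_DD − I_D R_D = 2.5 − 1.92 × 0.344 = 1.84 V.
V_DS = 1.84 V ≥ V_ov = 0.72 V, confirming saturation.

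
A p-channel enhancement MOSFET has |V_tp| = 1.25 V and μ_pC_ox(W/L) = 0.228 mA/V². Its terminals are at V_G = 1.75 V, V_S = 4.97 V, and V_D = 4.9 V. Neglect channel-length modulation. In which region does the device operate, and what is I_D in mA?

Triode; I_D = 0.0309 mA

V_SG = V_S − V_G = 4.97 − 1.75 = 3.22 V; V_SD = V_S − V_D = 4.97 − 4.9 = 0.07 V.
V_ov = V_SG − |V_tp| = 3.22 − 1.25 = 1.97 V.
Since V_SD = 0.07 V < V_ov = 1.97 V, the device is in the triode region.
I_D = k_p [V_ov · V_SD − ½ V_SD²] = 0.228 × [1.97 × 0.07 − 0.5 × 0.07²] = 0.0309 mA.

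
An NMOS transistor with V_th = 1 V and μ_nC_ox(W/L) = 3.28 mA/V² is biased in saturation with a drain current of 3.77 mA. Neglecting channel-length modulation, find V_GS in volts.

In saturation I_D = ½ k_n (V_GS − V_th)², so V_GS − V_th = √(2 I_D / k_n) = √(2 × 3.77 / 3.28) = 1.52 V.
V_GS = 1 + 1.52 = 2.52 V.

V_GS = 2.52 V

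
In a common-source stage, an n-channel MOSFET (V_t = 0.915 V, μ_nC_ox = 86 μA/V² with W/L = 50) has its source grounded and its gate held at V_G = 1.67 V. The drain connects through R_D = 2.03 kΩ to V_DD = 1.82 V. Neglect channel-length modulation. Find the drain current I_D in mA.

I_D = 0.755 mA

V_GS = V_G = 1.67 V, so V_ov = 1.67 − 0.915 = 0.755 V.
k_n = μ_nC_ox · (W/L) = 4.3 mA/V².
Assume saturation: I_D = ½ k_n V_ov² = 0.5 × 4.3 × 0.755² = 1.23 mA, giving V_DS = V_DD − I_D R_D = 1.82 − 1.23 × 2.03 = -0.668 V.
But -0.668 V < V_ov = 0.755 V, so the device is actually in triode.
In triode I_D = k_n[V_ov V_DS − ½ V_DS²] and I_D = (V_DD − V_DS)/R_D. Equating: 4.36 V_DS² − 7.59 V_DS + 1.82 = 0, giving V_DS = 0.287 V (the root below V_ov).
I_D = (1.82 − 0.287) / 2.03 = 0.755 mA.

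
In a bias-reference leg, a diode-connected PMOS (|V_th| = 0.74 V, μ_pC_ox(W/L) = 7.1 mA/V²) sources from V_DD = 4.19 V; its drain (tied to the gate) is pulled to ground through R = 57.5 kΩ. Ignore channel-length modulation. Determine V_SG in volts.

With gate tied to drain, V_SG = V_SD ≥ V_SG − |V_th|, so the device is in saturation.
KCL at the drain: ½ k_p (V_SG − |V_th|)² = (V_DD − V_SG)/R.
Let x = V_SG − 0.74. Then 204 x² + x − 3.45 = 0, giving x = 0.128 V (positive root), so V_SG = 0.868 V.
I_D = (V_DD − V_SG)/R = (4.19 − 0.868) / 57.5 = 0.0578 mA.

V_SG = 0.868 V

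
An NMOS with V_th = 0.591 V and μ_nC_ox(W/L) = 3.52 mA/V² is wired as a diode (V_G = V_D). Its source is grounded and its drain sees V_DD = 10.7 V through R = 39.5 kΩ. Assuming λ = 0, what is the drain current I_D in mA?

With gate tied to drain, V_GS = V_DS ≥ V_GS − V_th, so the device is in saturation.
KCL at the drain: ½ k_n (V_GS − V_th)² = (V_DD − V_GS)/R.
Let x = V_GS − 0.591. Then 69.5 x² + x − 10.11 = 0, giving x = 0.374 V (positive root), so V_GS = 0.965 V.
I_D = (V_DD − V_GS)/R = (10.7 − 0.965) / 39.5 = 0.246 mA.

I_D = 0.246 mA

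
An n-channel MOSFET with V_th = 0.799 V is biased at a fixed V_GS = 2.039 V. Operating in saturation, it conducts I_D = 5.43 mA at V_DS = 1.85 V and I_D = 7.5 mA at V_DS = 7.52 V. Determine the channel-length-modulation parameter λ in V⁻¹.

λ = 0.0768 V⁻¹

With V_GS fixed, I_D ∝ (1 + λ V_DS) in saturation, so I_D2/I_D1 = (1 + λ V_DS2)/(1 + λ V_DS1).
7.5/5.43 = 1.381 = (1 + 7.52 λ)/(1 + 1.85 λ).
Solving: λ (I_D1 V_DS2 − I_D2 V_DS1) = I_D2 − I_D1, so λ = (7.5 − 5.43) / (5.43 × 7.52 − 7.5 × 1.85) = 2.07 / 27 = 0.0768 V⁻¹.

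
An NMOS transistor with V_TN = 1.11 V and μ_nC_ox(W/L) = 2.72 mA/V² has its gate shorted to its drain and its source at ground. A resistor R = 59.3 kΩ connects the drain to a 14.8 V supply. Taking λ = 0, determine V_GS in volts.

V_GS = 1.52 V

With gate tied to drain, V_GS = V_DS ≥ V_GS − V_TN, so the device is in saturation.
KCL at the drain: ½ k_n (V_GS − V_TN)² = (V_DD − V_GS)/R.
Let x = V_GS − 1.11. Then 80.6 x² + x − 13.69 = 0, giving x = 0.406 V (positive root), so V_GS = 1.52 V.
I_D = (V_DD − V_GS)/R = (14.8 − 1.52) / 59.3 = 0.224 mA.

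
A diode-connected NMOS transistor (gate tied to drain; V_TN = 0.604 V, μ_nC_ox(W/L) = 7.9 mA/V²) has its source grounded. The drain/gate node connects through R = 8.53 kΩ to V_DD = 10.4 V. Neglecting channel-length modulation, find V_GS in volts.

V_GS = 1.13 V

With gate tied to drain, V_GS = V_DS ≥ V_GS − V_TN, so the device is in saturation.
KCL at the drain: ½ k_n (V_GS − V_TN)² = (V_DD − V_GS)/R.
Let x = V_GS − 0.604. Then 33.7 x² + x − 9.796 = 0, giving x = 0.525 V (positive root), so V_GS = 1.13 V.
I_D = (V_DD − V_GS)/R = (10.4 − 1.13) / 8.53 = 1.09 mA.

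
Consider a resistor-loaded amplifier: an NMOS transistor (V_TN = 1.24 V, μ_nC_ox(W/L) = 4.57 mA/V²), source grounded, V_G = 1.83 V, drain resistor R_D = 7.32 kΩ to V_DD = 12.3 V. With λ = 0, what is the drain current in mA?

V_GS = V_G = 1.83 V, so V_ov = 1.83 − 1.24 = 0.59 V.
Assume saturation: I_D = ½ k_n V_ov² = 0.5 × 4.57 × 0.59² = 0.795 mA, giving V_DS = V_DD − I_D R_D = 12.3 − 0.795 × 7.32 = 6.48 V.
V_DS = 6.48 V ≥ V_ov = 0.59 V, confirming saturation.

I_D = 0.795 mA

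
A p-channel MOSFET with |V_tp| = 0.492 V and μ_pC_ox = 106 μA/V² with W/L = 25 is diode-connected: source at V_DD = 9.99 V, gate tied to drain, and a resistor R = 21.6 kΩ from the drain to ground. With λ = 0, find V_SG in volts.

With gate tied to drain, V_SG = V_SD ≥ V_SG − |V_tp|, so the device is in saturation.
k_p = μ_pC_ox · (W/L) = 2.65 mA/V².
KCL at the drain: ½ k_p (V_SG − |V_tp|)² = (V_DD − V_SG)/R.
Let x = V_SG − 0.492. Then 28.6 x² + x − 9.498 = 0, giving x = 0.559 V (positive root), so V_SG = 1.05 V.
I_D = (V_DD − V_SG)/R = (9.99 − 1.05) / 21.6 = 0.414 mA.

V_SG = 1.05 V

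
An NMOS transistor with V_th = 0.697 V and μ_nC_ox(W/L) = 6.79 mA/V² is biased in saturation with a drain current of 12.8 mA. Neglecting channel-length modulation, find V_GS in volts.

V_GS = 2.64 V

In saturation I_D = ½ k_n (V_GS − V_th)², so V_GS − V_th = √(2 I_D / k_n) = √(2 × 12.8 / 6.79) = 1.94 V.
V_GS = 0.697 + 1.94 = 2.64 V.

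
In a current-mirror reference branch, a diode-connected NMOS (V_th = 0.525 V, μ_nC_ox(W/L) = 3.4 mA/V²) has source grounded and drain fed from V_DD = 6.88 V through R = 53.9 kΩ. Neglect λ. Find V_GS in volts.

With gate tied to drain, V_GS = V_DS ≥ V_GS − V_th, so the device is in saturation.
KCL at the drain: ½ k_n (V_GS − V_th)² = (V_DD − V_GS)/R.
Let x = V_GS − 0.525. Then 91.6 x² + x − 6.355 = 0, giving x = 0.258 V (positive root), so V_GS = 0.783 V.
I_D = (V_DD − V_GS)/R = (6.88 − 0.783) / 53.9 = 0.113 mA.

V_GS = 0.783 V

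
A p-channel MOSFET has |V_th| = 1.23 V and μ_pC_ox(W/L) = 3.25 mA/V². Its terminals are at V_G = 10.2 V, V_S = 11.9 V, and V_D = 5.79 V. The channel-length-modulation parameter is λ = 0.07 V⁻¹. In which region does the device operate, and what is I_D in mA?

V_SG = V_S − V_G = 11.9 − 10.2 = 1.7 V; V_SD = V_S − V_D = 11.9 − 5.79 = 6.11 V.
V_ov = V_SG − |V_th| = 1.7 − 1.23 = 0.47 V.
Since V_SD = 6.11 V ≥ V_ov = 0.47 V, the device is in saturation.
I_D = ½ k_p V_ov² (1 + λ V_SD) = 0.5 × 3.25 × 0.47² × (1 + 0.07 × 6.11) = 0.512 mA.

Saturation; I_D = 0.512 mA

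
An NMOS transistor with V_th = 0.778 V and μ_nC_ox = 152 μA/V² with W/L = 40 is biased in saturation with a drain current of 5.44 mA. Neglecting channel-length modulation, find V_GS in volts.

k_n = μ_nC_ox · (W/L) = 6.08 mA/V².
In saturation I_D = ½ k_n (V_GS − V_th)², so V_GS − V_th = √(2 I_D / k_n) = √(2 × 5.44 / 6.08) = 1.34 V.
V_GS = 0.778 + 1.34 = 2.12 V.

V_GS = 2.12 V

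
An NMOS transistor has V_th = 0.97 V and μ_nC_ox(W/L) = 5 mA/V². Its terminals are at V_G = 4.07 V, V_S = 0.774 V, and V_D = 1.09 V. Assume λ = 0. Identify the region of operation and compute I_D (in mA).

V_GS = V_G − V_S = 4.07 − 0.774 = 3.3 V; V_DS = V_D − V_S = 1.09 − 0.774 = 0.316 V.
V_ov = V_GS − V_th = 3.3 − 0.97 = 2.33 V.
Since V_DS = 0.316 V < V_ov = 2.33 V, the device is in the triode region.
I_D = k_n [V_ov · V_DS − ½ V_DS²] = 5 × [2.33 × 0.316 − 0.5 × 0.316²] = 3.43 mA.

Triode; I_D = 3.43 mA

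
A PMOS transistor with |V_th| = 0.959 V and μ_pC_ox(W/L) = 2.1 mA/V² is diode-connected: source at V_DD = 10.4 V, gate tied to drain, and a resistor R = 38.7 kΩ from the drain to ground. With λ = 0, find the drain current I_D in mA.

With gate tied to drain, V_SG = V_SD ≥ V_SG − |V_th|, so the device is in saturation.
KCL at the drain: ½ k_p (V_SG − |V_th|)² = (V_DD − V_SG)/R.
Let x = V_SG − 0.959. Then 40.6 x² + x − 9.441 = 0, giving x = 0.47 V (positive root), so V_SG = 1.43 V.
I_D = (V_DD − V_SG)/R = (10.4 − 1.43) / 38.7 = 0.232 mA.

I_D = 0.232 mA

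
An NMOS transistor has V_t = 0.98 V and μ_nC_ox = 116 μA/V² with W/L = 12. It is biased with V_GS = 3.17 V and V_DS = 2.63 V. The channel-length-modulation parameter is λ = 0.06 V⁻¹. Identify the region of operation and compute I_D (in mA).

Saturation; I_D = 3.86 mA

k_n = μ_nC_ox · (W/L) = 1.392 mA/V².
V_ov = V_GS − V_t = 3.17 − 0.98 = 2.19 V.
Since V_DS = 2.63 V ≥ V_ov = 2.19 V, the device is in saturation.
I_D = ½ k_n V_ov² (1 + λ V_DS) = 0.5 × 1.392 × 2.19² × (1 + 0.06 × 2.63) = 3.86 mA.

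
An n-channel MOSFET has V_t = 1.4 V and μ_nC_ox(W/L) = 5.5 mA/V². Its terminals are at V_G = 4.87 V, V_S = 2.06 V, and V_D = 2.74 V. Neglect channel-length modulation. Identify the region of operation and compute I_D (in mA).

Triode; I_D = 4.00 mA

V_GS = V_G − V_S = 4.87 − 2.06 = 2.81 V; V_DS = V_D − V_S = 2.74 − 2.06 = 0.68 V.
V_ov = V_GS − V_t = 2.81 − 1.4 = 1.41 V.
Since V_DS = 0.68 V < V_ov = 1.41 V, the device is in the triode region.
I_D = k_n [V_ov · V_DS − ½ V_DS²] = 5.5 × [1.41 × 0.68 − 0.5 × 0.68²] = 4 mA.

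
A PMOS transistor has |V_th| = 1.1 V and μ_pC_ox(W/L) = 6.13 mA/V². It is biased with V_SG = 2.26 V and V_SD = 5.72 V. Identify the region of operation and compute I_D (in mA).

Saturation; I_D = 4.12 mA

V_ov = V_SG − |V_th| = 2.26 − 1.1 = 1.16 V.
Since V_SD = 5.72 V ≥ V_ov = 1.16 V, the device is in saturation.
I_D = ½ k_p V_ov² = 0.5 × 6.13 × 1.16² = 4.12 mA.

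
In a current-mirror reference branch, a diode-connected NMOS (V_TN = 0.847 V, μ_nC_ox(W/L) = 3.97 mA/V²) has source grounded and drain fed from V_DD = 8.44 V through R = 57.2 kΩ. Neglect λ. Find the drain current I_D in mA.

I_D = 0.128 mA

With gate tied to drain, V_GS = V_DS ≥ V_GS − V_TN, so the device is in saturation.
KCL at the drain: ½ k_n (V_GS − V_TN)² = (V_DD − V_GS)/R.
Let x = V_GS − 0.847. Then 114 x² + x − 7.593 = 0, giving x = 0.254 V (positive root), so V_GS = 1.1 V.
I_D = (V_DD − V_GS)/R = (8.44 − 1.1) / 57.2 = 0.128 mA.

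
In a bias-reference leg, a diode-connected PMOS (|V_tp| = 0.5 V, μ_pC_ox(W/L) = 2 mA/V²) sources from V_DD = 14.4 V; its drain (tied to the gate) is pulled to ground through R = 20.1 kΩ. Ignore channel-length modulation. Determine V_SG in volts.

With gate tied to drain, V_SG = V_SD ≥ V_SG − |V_tp|, so the device is in saturation.
KCL at the drain: ½ k_p (V_SG − |V_tp|)² = (V_DD − V_SG)/R.
Let x = V_SG − 0.5. Then 20.1 x² + x − 13.9 = 0, giving x = 0.807 V (positive root), so V_SG = 1.31 V.
I_D = (V_DD − V_SG)/R = (14.4 − 1.31) / 20.1 = 0.651 mA.

V_SG = 1.31 V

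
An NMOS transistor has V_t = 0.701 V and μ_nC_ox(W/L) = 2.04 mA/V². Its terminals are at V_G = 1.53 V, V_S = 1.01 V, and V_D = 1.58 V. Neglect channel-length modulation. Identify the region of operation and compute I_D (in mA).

Cutoff; I_D = 0 mA

V_GS = V_G − V_S = 1.53 − 1.01 = 0.52 V; V_DS = V_D − V_S = 1.58 − 1.01 = 0.57 V.
V_GS = 0.52 V < V_t = 0.701 V, so the transistor is in cutoff.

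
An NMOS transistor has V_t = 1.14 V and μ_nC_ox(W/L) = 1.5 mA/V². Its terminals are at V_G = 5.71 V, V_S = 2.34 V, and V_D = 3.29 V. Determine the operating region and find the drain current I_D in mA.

Triode; I_D = 2.50 mA

V_GS = V_G − V_S = 5.71 − 2.34 = 3.37 V; V_DS = V_D − V_S = 3.29 − 2.34 = 0.95 V.
V_ov = V_GS − V_t = 3.37 − 1.14 = 2.23 V.
Since V_DS = 0.95 V < V_ov = 2.23 V, the device is in the triode region.
I_D = k_n [V_ov · V_DS − ½ V_DS²] = 1.5 × [2.23 × 0.95 − 0.5 × 0.95²] = 2.5 mA.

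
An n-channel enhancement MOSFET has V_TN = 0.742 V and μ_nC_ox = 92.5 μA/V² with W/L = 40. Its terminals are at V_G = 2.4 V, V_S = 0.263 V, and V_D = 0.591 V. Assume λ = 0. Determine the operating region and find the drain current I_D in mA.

Triode; I_D = 1.49 mA

V_GS = V_G − V_S = 2.4 − 0.263 = 2.14 V; V_DS = V_D − V_S = 0.591 − 0.263 = 0.328 V.
k_n = μ_nC_ox · (W/L) = 3.7 mA/V².
V_ov = V_GS − V_TN = 2.14 − 0.742 = 1.4 V.
Since V_DS = 0.328 V < V_ov = 1.4 V, the device is in the triode region.
I_D = k_n [V_ov · V_DS − ½ V_DS²] = 3.7 × [1.4 × 0.328 − 0.5 × 0.328²] = 1.49 mA.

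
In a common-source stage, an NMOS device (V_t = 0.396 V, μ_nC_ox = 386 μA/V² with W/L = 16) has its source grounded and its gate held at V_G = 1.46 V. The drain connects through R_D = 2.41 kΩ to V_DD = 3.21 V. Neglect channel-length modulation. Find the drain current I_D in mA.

I_D = 1.24 mA

V_GS = V_G = 1.46 V, so V_ov = 1.46 − 0.396 = 1.06 V.
k_n = μ_nC_ox · (W/L) = 6.176 mA/V².
Assume saturation: I_D = ½ k_n V_ov² = 0.5 × 6.176 × 1.06² = 3.5 mA, giving V_DS = V_DD − I_D R_D = 3.21 − 3.5 × 2.41 = -5.22 V.
But -5.22 V < V_ov = 1.06 V, so the device is actually in triode.
In triode I_D = k_n[V_ov V_DS − ½ V_DS²] and I_D = (V_DD − V_DS)/R_D. Equating: 7.44 V_DS² − 16.84 V_DS + 3.21 = 0, giving V_DS = 0.21 V (the root below V_ov).
I_D = (3.21 − 0.21) / 2.41 = 1.24 mA.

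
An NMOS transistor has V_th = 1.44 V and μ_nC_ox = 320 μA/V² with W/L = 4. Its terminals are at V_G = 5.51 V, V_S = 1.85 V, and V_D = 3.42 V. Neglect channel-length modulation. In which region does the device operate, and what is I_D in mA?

Triode; I_D = 2.88 mA

V_GS = V_G − V_S = 5.51 − 1.85 = 3.66 V; V_DS = V_D − V_S = 3.42 − 1.85 = 1.57 V.
k_n = μ_nC_ox · (W/L) = 1.28 mA/V².
V_ov = V_GS − V_th = 3.66 − 1.44 = 2.22 V.
Since V_DS = 1.57 V < V_ov = 2.22 V, the device is in the triode region.
I_D = k_n [V_ov · V_DS − ½ V_DS²] = 1.28 × [2.22 × 1.57 − 0.5 × 1.57²] = 2.88 mA.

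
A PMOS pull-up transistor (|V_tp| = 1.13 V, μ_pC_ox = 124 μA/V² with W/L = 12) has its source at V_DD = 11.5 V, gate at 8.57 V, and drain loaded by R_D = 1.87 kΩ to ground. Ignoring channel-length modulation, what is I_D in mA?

V_SG = V_DD − V_G = 11.5 − 8.57 = 2.93 V, so V_ov = 2.93 − 1.13 = 1.8 V.
k_p = μ_pC_ox · (W/L) = 1.488 mA/V².
Assume saturation: I_D = ½ k_p V_ov² = 0.5 × 1.488 × 1.8² = 2.41 mA, giving V_SD = V_DD − I_D R_D = 11.5 − 2.41 × 1.87 = 6.99 V.
V_SD = 6.99 V ≥ V_ov = 1.8 V, confirming saturation.

I_D = 2.41 mA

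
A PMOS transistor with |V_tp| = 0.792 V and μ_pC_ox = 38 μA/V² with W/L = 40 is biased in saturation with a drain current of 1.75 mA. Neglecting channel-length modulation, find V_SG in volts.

V_SG = 2.31 V

k_p = μ_pC_ox · (W/L) = 1.52 mA/V².
In saturation I_D = ½ k_p (V_SG − |V_tp|)², so V_SG − |V_tp| = √(2 I_D / k_p) = √(2 × 1.75 / 1.52) = 1.52 V.
V_SG = 0.792 + 1.52 = 2.31 V.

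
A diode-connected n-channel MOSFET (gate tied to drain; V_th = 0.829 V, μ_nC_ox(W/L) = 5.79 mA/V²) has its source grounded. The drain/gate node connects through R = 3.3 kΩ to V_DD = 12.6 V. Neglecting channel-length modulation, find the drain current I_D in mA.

With gate tied to drain, V_GS = V_DS ≥ V_GS − V_th, so the device is in saturation.
KCL at the drain: ½ k_n (V_GS − V_th)² = (V_DD − V_GS)/R.
Let x = V_GS − 0.829. Then 9.55 x² + x − 11.77 = 0, giving x = 1.06 V (positive root), so V_GS = 1.89 V.
I_D = (V_DD − V_GS)/R = (12.6 − 1.89) / 3.3 = 3.25 mA.

I_D = 3.25 mA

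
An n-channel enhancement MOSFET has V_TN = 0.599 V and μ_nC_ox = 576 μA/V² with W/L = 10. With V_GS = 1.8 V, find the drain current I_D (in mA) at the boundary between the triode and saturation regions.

At the boundary V_DS = V_ov = V_GS − V_TN = 1.8 − 0.599 = 1.2 V.
k_n = μ_nC_ox · (W/L) = 5.76 mA/V².
I_D = ½ k_n V_ov² = 0.5 × 5.76 × 1.2² = 4.15 mA.

I_D = 4.15 mA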